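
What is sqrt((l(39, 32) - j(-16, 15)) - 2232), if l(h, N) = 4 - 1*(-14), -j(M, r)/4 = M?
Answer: I*sqrt(2278) ≈ 47.728*I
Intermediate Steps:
j(M, r) = -4*M
l(h, N) = 18 (l(h, N) = 4 + 14 = 18)
sqrt((l(39, 32) - j(-16, 15)) - 2232) = sqrt((18 - (-4)*(-16)) - 2232) = sqrt((18 - 1*64) - 2232) = sqrt((18 - 64) - 2232) = sqrt(-46 - 2232) = sqrt(-2278) = I*sqrt(2278)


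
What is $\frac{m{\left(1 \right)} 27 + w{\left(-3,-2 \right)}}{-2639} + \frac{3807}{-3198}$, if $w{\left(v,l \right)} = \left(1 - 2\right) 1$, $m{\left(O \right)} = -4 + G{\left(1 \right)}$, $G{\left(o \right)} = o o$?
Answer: $- \frac{250883}{216398} \approx -1.1594$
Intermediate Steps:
$G{\left(o \right)} = o^{2}$
$m{\left(O \right)} = -3$ ($m{\left(O \right)} = -4 + 1^{2} = -4 + 1 = -3$)
$w{\left(v,l \right)} = -1$ ($w{\left(v,l \right)} = \left(-1\right) 1 = -1$)
$\frac{m{\left(1 \right)} 27 + w{\left(-3,-2 \right)}}{-2639} + \frac{3807}{-3198} = \frac{\left(-3\right) 27 - 1}{-2639} + \frac{3807}{-3198} = \left(-81 - 1\right) \left(- \frac{1}{2639}\right) + 3807 \left(- \frac{1}{3198}\right) = \left(-82\right) \left(- \frac{1}{2639}\right) - \frac{1269}{1066} = \frac{82}{2639} - \frac{1269}{1066} = - \frac{250883}{216398}$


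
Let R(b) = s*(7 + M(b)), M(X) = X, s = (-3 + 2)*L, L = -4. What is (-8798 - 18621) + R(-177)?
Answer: -28099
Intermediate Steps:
s = 4 (s = (-3 + 2)*(-4) = -1*(-4) = 4)
R(b) = 28 + 4*b (R(b) = 4*(7 + b) = 28 + 4*b)
(-8798 - 18621) + R(-177) = (-8798 - 18621) + (28 + 4*(-177)) = -27419 + (28 - 708) = -27419 - 680 = -28099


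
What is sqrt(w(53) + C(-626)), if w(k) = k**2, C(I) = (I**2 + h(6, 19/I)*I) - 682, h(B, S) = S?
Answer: sqrt(394022) ≈ 627.71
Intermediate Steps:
C(I) = -663 + I**2 (C(I) = (I**2 + (19/I)*I) - 682 = (I**2 + 19) - 682 = (19 + I**2) - 682 = -663 + I**2)
sqrt(w(53) + C(-626)) = sqrt(53**2 + (-663 + (-626)**2)) = sqrt(2809 + (-663 + 391876)) = sqrt(2809 + 391213) = sqrt(394022)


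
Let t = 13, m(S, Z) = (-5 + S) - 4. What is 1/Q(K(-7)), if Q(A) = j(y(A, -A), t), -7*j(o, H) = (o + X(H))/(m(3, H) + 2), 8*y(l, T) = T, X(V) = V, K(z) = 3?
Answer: 224/101 ≈ 2.2178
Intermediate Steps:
m(S, Z) = -9 + S
y(l, T) = T/8
j(o, H) = H/28 + o/28 (j(o, H) = -(o + H)/(7*((-9 + 3) + 2)) = -(H + o)/(7*(-6 + 2)) = -(H + o)/(7*(-4)) = -(H + o)*(-1)/(7*4) = -(-H/4 - o/4)/7 = H/28 + o/28)
Q(A) = 13/28 - A/224 (Q(A) = (1/28)*13 + ((-A)/8)/28 = 13/28 + (-A/8)/28 = 13/28 - A/224)
1/Q(K(-7)) = 1/(13/28 - 1/224*3) = 1/(13/28 - 3/224) = 1/(101/224) = 224/101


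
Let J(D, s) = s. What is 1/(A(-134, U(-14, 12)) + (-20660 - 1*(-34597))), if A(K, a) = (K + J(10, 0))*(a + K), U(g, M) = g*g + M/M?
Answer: 1/5495 ≈ 0.00018198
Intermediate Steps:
U(g, M) = 1 + g**2 (U(g, M) = g**2 + 1 = 1 + g**2)
A(K, a) = K*(K + a) (A(K, a) = (K + 0)*(a + K) = K*(K + a))
1/(A(-134, U(-14, 12)) + (-20660 - 1*(-34597))) = 1/(-134*(-134 + (1 + (-14)**2)) + (-20660 - 1*(-34597))) = 1/(-134*(-134 + (1 + 196)) + (-20660 + 34597)) = 1/(-134*(-134 + 197) + 13937) = 1/(-134*63 + 13937) = 1/(-8442 + 13937) = 1/5495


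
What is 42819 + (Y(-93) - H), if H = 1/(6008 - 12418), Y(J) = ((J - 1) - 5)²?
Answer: 337294201/6410 ≈ 52620.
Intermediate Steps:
Y(J) = (-6 + J)² (Y(J) = ((-1 + J) - 5)² = (-6 + J)²)
H = -1/6410 (H = 1/(-6410) = -1/6410 ≈ -0.00015601)
42819 + (Y(-93) - H) = 42819 + ((-6 - 93)² - 1*(-1/6410)) = 42819 + ((-99)² + 1/6410) = 42819 + (9801 + 1/6410) = 42819 + 62824411/6410 = 337294201/6410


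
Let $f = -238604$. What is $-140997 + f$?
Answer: $-379601$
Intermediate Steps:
$-140997 + f = -140997 - 238604 = -379601$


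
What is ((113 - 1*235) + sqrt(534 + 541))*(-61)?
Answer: 7442 - 305*sqrt(43) ≈ 5442.0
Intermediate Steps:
((113 - 1*235) + sqrt(534 + 541))*(-61) = ((113 - 235) + sqrt(1075))*(-61) = (-122 + 5*sqrt(43))*(-61) = 7442 - 305*sqrt(43)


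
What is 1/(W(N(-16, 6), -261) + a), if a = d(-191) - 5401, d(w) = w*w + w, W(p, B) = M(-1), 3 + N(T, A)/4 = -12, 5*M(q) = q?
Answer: 5/154444 ≈ 3.2374e-5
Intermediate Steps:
M(q) = q/5
N(T, A) = -60 (N(T, A) = -12 + 4*(-12) = -12 - 48 = -60)
W(p, B) = -1/5 (W(p, B) = (1/5)*(-1) = -1/5)
d(w) = w + w**2 (d(w) = w**2 + w = w + w**2)
a = 30889 (a = -191*(1 - 191) - 5401 = -191*(-190) - 5401 = 36290 - 5401 = 30889)
1/(W(N(-16, 6), -261) + a) = 1/(-1/5 + 30889) = 1/(154444/5) = 5/154444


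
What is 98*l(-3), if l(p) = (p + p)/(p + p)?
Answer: 98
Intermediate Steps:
l(p) = 1 (l(p) = (2*p)/((2*p)) = (2*p)*(1/(2*p)) = 1)
98*l(-3) = 98*1 = 98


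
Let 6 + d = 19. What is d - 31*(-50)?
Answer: 1563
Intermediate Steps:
d = 13 (d = -6 + 19 = 13)
d - 31*(-50) = 13 - 31*(-50) = 13 + 1550 = 1563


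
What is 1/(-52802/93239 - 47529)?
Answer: -93239/4431609233 ≈ -2.1040e-5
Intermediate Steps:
1/(-52802/93239 - 47529) = 1/(-4431609233/93239) = -93239/4431609233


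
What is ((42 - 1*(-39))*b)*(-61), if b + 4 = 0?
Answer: 19764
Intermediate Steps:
b = -4 (b = -4 + 0 = -4)
((42 - 1*(-39))*b)*(-61) = ((42 - 1*(-39))*(-4))*(-61) = ((42 + 39)*(-4))*(-61) = (81*(-4))*(-61) = -324*(-61) = 19764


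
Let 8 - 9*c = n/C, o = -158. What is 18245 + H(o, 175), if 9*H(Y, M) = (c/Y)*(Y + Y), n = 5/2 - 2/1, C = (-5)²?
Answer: 12315508/675 ≈ 18245.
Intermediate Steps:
C = 25
n = ½ (n = 5*(½) - 2*1 = 5/2 - 2 = ½ ≈ 0.50000)
c = 133/150 (c = 8/9 - 1/(18*25) = 8/9 - ⅑*1/50 = 8/9 - 1/450 = 133/150 ≈ 0.88667)
H(Y, M) = 133/675 (H(Y, M) = ((133/(150*Y))*(Y + Y))/9 = ((133/(150*Y))*(2*Y))/9 = (⅑)*(133/75) = 133/675)
18245 + H(o, 175) = 18245 + 133/675 = 12315508/675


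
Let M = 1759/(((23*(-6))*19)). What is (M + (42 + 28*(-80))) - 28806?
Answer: -81294247/2622 ≈ -31005.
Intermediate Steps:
M = -1759/2622 (M = 1759/((-138*19)) = 1759/(-2622) = 1759*(-1/2622) = -1759/2622 ≈ -0.67086)
(M + (42 + 28*(-80))) - 28806 = (-1759/2622 + (42 + 28*(-80))) - 28806 = (-1759/2622 + (42 - 2240)) - 28806 = (-1759/2622 - 2198) - 28806 = -5764915/2622 - 28806 = -81294247/2622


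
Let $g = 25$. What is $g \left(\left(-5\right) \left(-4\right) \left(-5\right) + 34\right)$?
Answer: $-1650$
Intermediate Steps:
$g \left(\left(-5\right) \left(-4\right) \left(-5\right) + 34\right) = 25 \left(\left(-5\right) \left(-4\right) \left(-5\right) + 34\right) = 25 \left(20 \left(-5\right) + 34\right) = 25 \left(-100 + 34\right) = 25 \left(-66\right) = -1650$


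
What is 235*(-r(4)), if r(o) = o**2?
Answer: -3760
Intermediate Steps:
235*(-r(4)) = 235*(-1*4**2) = 235*(-1*16) = 235*(-16) = -3760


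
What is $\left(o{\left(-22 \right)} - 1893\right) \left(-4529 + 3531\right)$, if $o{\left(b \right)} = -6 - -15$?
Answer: $1880232$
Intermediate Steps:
$o{\left(b \right)} = 9$ ($o{\left(b \right)} = -6 + 15 = 9$)
$\left(o{\left(-22 \right)} - 1893\right) \left(-4529 + 3531\right) = \left(9 - 1893\right) \left(-4529 + 3531\right) = \left(-1884\right) \left(-998\right) = 1880232$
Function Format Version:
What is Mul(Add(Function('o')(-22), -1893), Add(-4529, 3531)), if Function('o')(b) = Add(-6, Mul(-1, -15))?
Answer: 1880232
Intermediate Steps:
Function('o')(b) = 9 (Function('o')(b) = Add(-6, 15) = 9)
Mul(Add(Function('o')(-22), -1893), Add(-4529, 3531)) = Mul(Add(9, -1893), Add(-4529, 3531)) = Mul(-1884, -998) = 1880232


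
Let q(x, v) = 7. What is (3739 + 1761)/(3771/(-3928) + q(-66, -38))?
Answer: 864160/949 ≈ 910.60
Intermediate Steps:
(3739 + 1761)/(3771/(-3928) + q(-66, -38)) = (3739 + 1761)/(3771/(-3928) + 7) = 5500/(3771*(-1/3928) + 7) = 5500/(-3771/3928 + 7) = 5500/(23725/3928) = 5500*(3928/23725) = 864160/949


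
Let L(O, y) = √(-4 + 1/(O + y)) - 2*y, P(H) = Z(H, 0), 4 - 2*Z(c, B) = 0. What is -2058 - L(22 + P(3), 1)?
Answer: -2056 - 3*I*√11/5 ≈ -2056.0 - 1.99*I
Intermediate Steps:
Z(c, B) = 2 (Z(c, B) = 2 - ½*0 = 2 + 0 = 2)
P(H) = 2
-2058 - L(22 + P(3), 1) = -2058 - (√(-(-1 + 4*(22 + 2) + 4*1)/((22 + 2) + 1)) - 2*1) = -2058 - (√(-(-1 + 4*24 + 4)/(24 + 1)) - 2) = -2058 - (√(-1*(-1 + 96 + 4)/25) - 2) = -2058 - (√(-1*1/25*99) - 2) = -2058 - (√(-99/25) - 2) = -2058 - (3*I*√11/5 - 2) = -2058 - (-2 + 3*I*√11/5) = -2058 + (2 - 3*I*√11/5) = -2056 - 3*I*√11/5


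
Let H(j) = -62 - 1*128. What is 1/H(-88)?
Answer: -1/190 ≈ -0.0052632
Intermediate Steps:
H(j) = -190 (H(j) = -62 - 128 = -190)
1/H(-88) = 1/(-190) = -1/190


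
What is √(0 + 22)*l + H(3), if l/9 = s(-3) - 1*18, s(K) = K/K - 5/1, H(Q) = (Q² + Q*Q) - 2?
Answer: 16 - 198*√22 ≈ -912.70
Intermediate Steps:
H(Q) = -2 + 2*Q² (H(Q) = (Q² + Q²) - 2 = 2*Q² - 2 = -2 + 2*Q²)
s(K) = -4 (s(K) = 1 - 5*1 = 1 - 5 = -4)
l = -198 (l = 9*(-4 - 1*18) = 9*(-4 - 18) = 9*(-22) = -198)
√(0 + 22)*l + H(3) = √(0 + 22)*(-198) + (-2 + 2*3²) = √22*(-198) + (-2 + 2*9) = -198*√22 + (-2 + 18) = -198*√22 + 16 = 16 - 198*√22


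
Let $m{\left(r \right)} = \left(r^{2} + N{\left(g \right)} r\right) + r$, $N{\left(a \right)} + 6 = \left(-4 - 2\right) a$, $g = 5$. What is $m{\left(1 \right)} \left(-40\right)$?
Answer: $1360$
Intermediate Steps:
$N{\left(a \right)} = -6 - 6 a$ ($N{\left(a \right)} = -6 + \left(-4 - 2\right) a = -6 - 6 a$)
$m{\left(r \right)} = r^{2} - 35 r$ ($m{\left(r \right)} = \left(r^{2} + \left(-6 - 30\right) r\right) + r = \left(r^{2} - 36 r\right) + r = r^{2} - 35 r$)
$m{\left(1 \right)} \left(-40\right) = 1 \left(-35 + 1\right) \left(-40\right) = 1 \left(-34\right) \left(-40\right) = \left(-34\right) \left(-40\right) = 1360$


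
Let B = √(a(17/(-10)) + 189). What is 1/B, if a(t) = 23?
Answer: √53/106 ≈ 0.068680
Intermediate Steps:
B = 2*√53 (B = √(23 + 189) = √212 = 2*√53 ≈ 14.560)
1/B = 1/(2*√53) = √53/106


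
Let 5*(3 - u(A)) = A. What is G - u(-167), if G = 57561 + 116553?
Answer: 870388/5 ≈ 1.7408e+5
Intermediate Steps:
G = 174114
u(A) = 3 - A/5
G - u(-167) = 174114 - (3 - 1/5*(-167)) = 174114 - (3 + 167/5) = 174114 - 1*182/5 = 174114 - 182/5 = 870388/5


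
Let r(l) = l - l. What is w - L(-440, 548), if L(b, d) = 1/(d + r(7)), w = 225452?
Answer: 123547695/548 ≈ 2.2545e+5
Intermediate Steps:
r(l) = 0
L(b, d) = 1/d (L(b, d) = 1/(d + 0) = 1/d)
w - L(-440, 548) = 225452 - 1/548 = 123547695/548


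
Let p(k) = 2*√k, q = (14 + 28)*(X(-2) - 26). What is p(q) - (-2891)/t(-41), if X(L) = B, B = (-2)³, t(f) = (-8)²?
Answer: 2891/64 + 4*I*√357 ≈ 45.172 + 75.578*I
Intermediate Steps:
t(f) = 64
B = -8
X(L) = -8
q = -1428 (q = (14 + 28)*(-8 - 26) = 42*(-34) = -1428)
p(q) - (-2891)/t(-41) = 2*√(-1428) - (-2891)/64 = 2*(2*I*√357) - (-2891)/64 = 4*I*√357 - 1*(-2891/64) = 4*I*√357 + 2891/64 = 2891/64 + 4*I*√357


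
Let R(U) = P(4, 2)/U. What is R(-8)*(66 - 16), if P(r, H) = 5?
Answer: -125/4 ≈ -31.250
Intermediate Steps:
R(U) = 5/U
R(-8)*(66 - 16) = (5/(-8))*(66 - 16) = (5*(-⅛))*50 = -5/8*50 = -125/4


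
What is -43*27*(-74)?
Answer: 85914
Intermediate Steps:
-43*27*(-74) = -1161*(-74) = 85914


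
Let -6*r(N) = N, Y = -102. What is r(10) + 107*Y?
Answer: -32747/3 ≈ -10916.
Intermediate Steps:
r(N) = -N/6
r(10) + 107*Y = -⅙*10 + 107*(-102) = -5/3 - 10914 = -32747/3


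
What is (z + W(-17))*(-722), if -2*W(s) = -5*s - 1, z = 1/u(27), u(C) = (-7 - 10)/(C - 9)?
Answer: 528504/17 ≈ 31088.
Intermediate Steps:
u(C) = -17/(-9 + C)
z = -18/17 (z = 1/(-17/(-9 + 27)) = 1/(-17/18) = -18/17 ≈ -1.0588)
W(s) = ½ + 5*s/2 (W(s) = -(-5*s - 1)/2 = -(-1 - 5*s)/2 = ½ + 5*s/2)
(z + W(-17))*(-722) = (-18/17 + (½ + (5/2)*(-17)))*(-722) = (-18/17 + (½ - 85/2))*(-722) = (-18/17 - 42)*(-722) = -732/17*(-722) = 528504/17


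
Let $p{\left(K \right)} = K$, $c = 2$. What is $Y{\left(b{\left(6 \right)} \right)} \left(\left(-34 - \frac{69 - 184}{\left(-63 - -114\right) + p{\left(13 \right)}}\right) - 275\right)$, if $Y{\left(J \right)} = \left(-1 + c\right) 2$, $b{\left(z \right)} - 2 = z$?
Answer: $- \frac{19661}{32} \approx -614.41$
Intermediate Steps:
$b{\left(z \right)} = 2 + z$
$Y{\left(J \right)} = 2$ ($Y{\left(J \right)} = \left(-1 + 2\right) 2 = 1 \cdot 2 = 2$)
$Y{\left(b{\left(6 \right)} \right)} \left(\left(-34 - \frac{69 - 184}{\left(-63 - -114\right) + p{\left(13 \right)}}\right) - 275\right) = 2 \left(\left(-34 - \frac{69 - 184}{\left(-63 - -114\right) + 13}\right) - 275\right) = 2 \left(\left(-34 - - \frac{115}{\left(-63 + 114\right) + 13}\right) - 275\right) = 2 \left(\left(-34 - - \frac{115}{51 + 13}\right) - 275\right) = 2 \left(\left(-34 - - \frac{115}{64}\right) - 275\right) = 2 \left(\left(-34 + \frac{115}{64}\right) - 275\right) = 2 \left(- \frac{2061}{64} - 275\right) = 2 \left(- \frac{19661}{64}\right) = - \frac{19661}{32}$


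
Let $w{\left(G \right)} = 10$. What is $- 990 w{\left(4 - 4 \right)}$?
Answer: $-9900$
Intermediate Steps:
$- 990 w{\left(4 - 4 \right)} = \left(-990\right) 10 = -9900$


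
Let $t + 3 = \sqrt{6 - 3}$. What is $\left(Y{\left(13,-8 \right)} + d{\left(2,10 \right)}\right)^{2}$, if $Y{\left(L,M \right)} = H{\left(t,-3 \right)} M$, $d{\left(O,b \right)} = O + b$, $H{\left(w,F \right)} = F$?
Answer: $1296$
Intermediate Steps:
$t = -3 + \sqrt{3}$ ($t = -3 + \sqrt{6 - 3} = -3 + \sqrt{3} \approx -1.268$)
$Y{\left(L,M \right)} = - 3 M$
$\left(Y{\left(13,-8 \right)} + d{\left(2,10 \right)}\right)^{2} = \left(\left(-3\right) \left(-8\right) + \left(2 + 10\right)\right)^{2} = \left(24 + 12\right)^{2} = 36^{2} = 1296$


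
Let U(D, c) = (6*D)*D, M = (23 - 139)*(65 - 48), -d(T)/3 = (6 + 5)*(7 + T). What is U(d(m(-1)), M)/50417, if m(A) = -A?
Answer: 418176/50417 ≈ 8.2943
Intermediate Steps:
d(T) = -231 - 33*T (d(T) = -3*(6 + 5)*(7 + T) = -33*(7 + T) = -3*(77 + 11*T) = -231 - 33*T)
M = -1972 (M = -116*17 = -1972)
U(D, c) = 6*D²
U(d(m(-1)), M)/50417 = (6*(-231 - (-33)*(-1))²)/50417 = (6*(-231 - 33*1)²)*(1/50417) = (6*(-231 - 33)²)*(1/50417) = (6*(-264)²)*(1/50417) = (6*69696)*(1/50417) = 418176*(1/50417) = 418176/50417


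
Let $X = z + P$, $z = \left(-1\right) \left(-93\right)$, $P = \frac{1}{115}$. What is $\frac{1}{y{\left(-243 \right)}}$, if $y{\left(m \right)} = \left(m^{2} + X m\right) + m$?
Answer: $\frac{115}{4163562} \approx 2.7621 \cdot 10^{-5}$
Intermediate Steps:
$P = \frac{1}{115} \approx 0.0086956$
$z = 93$
$X = \frac{10696}{115}$ ($X = 93 + \frac{1}{115} = \frac{10696}{115} \approx 93.009$)
$y{\left(m \right)} = m^{2} + \frac{10811 m}{115}$ ($y{\left(m \right)} = \left(m^{2} + \frac{10696 m}{115}\right) + m = m^{2} + \frac{10811 m}{115}$)
$\frac{1}{y{\left(-243 \right)}} = \frac{1}{\frac{1}{115} \left(-243\right) \left(10811 + 115 \left(-243\right)\right)} = \frac{1}{\frac{1}{115} \left(-243\right) \left(10811 - 27945\right)} = \frac{1}{\frac{1}{115} \left(-243\right) \left(-17134\right)} = \frac{1}{\frac{4163562}{115}} = \frac{115}{4163562}$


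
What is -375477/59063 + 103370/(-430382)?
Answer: -83851942262/12709826033 ≈ -6.5974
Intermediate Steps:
-375477/59063 + 103370/(-430382) = -375477*1/59063 + 103370*(-1/430382) = -375477/59063 - 51685/215191 = -83851942262/12709826033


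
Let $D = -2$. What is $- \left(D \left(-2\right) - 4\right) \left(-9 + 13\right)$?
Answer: $0$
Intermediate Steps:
$- \left(D \left(-2\right) - 4\right) \left(-9 + 13\right) = - \left(\left(-2\right) \left(-2\right) - 4\right) \left(-9 + 13\right) = - \left(4 - 4\right) 4 = - 0 \cdot 4 = \left(-1\right) 0 = 0$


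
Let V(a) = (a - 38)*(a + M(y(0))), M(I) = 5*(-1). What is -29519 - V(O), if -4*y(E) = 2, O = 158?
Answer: -47879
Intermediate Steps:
y(E) = -½ (y(E) = -¼*2 = -½)
M(I) = -5
V(a) = (-38 + a)*(-5 + a) (V(a) = (a - 38)*(a - 5) = (-38 + a)*(-5 + a))
-29519 - V(O) = -29519 - (190 + 158² - 43*158) = -29519 - (190 + 24964 - 6794) = -29519 - 1*18360 = -29519 - 18360 = -47879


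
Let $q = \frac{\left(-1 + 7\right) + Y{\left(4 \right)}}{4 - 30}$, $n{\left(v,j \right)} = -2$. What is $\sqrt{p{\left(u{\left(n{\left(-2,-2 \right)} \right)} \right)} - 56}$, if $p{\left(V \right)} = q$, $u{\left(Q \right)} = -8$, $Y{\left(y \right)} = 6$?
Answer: $\frac{i \sqrt{9542}}{13} \approx 7.5141 i$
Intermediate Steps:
$q = - \frac{6}{13}$ ($q = \frac{\left(-1 + 7\right) + 6}{4 - 30} = \frac{6 + 6}{-26} = 12 \left(- \frac{1}{26}\right) = - \frac{6}{13} \approx -0.46154$)
$p{\left(V \right)} = - \frac{6}{13}$
$\sqrt{p{\left(u{\left(n{\left(-2,-2 \right)} \right)} \right)} - 56} = \sqrt{- \frac{6}{13} - 56} = \sqrt{- \frac{734}{13}} = \frac{i \sqrt{9542}}{13}$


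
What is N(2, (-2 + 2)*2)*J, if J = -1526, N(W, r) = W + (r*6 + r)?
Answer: -3052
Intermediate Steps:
N(W, r) = W + 7*r (N(W, r) = W + (6*r + r) = W + 7*r)
N(2, (-2 + 2)*2)*J = (2 + 7*((-2 + 2)*2))*(-1526) = (2 + 7*(0*2))*(-1526) = (2 + 7*0)*(-1526) = (2 + 0)*(-1526) = 2*(-1526) = -3052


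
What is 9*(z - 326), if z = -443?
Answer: -6921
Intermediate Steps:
9*(z - 326) = 9*(-443 - 326) = 9*(-769) = -6921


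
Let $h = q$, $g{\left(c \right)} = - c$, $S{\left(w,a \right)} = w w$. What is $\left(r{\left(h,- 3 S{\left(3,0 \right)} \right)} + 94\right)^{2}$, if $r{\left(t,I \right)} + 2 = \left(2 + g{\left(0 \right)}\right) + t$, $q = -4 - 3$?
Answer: $7569$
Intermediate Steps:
$S{\left(w,a \right)} = w^{2}$
$q = -7$
$h = -7$
$r{\left(t,I \right)} = t$ ($r{\left(t,I \right)} = -2 + \left(\left(2 - 0\right) + t\right) = -2 + \left(\left(2 + 0\right) + t\right) = -2 + \left(2 + t\right) = t$)
$\left(r{\left(h,- 3 S{\left(3,0 \right)} \right)} + 94\right)^{2} = \left(-7 + 94\right)^{2} = 87^{2} = 7569$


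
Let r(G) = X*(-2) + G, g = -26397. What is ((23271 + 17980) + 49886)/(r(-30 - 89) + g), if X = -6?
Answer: -91137/26504 ≈ -3.4386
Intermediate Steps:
r(G) = 12 + G (r(G) = -6*(-2) + G = 12 + G)
((23271 + 17980) + 49886)/(r(-30 - 89) + g) = ((23271 + 17980) + 49886)/((12 + (-30 - 89)) - 26397) = (41251 + 49886)/((12 - 119) - 26397) = 91137/(-107 - 26397) = 91137/(-26504) = 91137*(-1/26504) = -91137/26504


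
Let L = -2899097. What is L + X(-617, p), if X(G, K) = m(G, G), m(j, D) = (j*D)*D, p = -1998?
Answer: -237784210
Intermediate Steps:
m(j, D) = j*D**2 (m(j, D) = (D*j)*D = j*D**2)
X(G, K) = G**3 (X(G, K) = G*G**2 = G**3)
L + X(-617, p) = -2899097 + (-617)**3 = -2899097 - 234885113 = -237784210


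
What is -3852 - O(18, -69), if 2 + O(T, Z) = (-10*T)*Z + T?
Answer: -16288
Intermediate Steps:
O(T, Z) = -2 + T - 10*T*Z (O(T, Z) = -2 + ((-10*T)*Z + T) = -2 + (-10*T*Z + T) = -2 + (T - 10*T*Z) = -2 + T - 10*T*Z)
-3852 - O(18, -69) = -3852 - (-2 + 18 - 10*18*(-69)) = -3852 - (-2 + 18 + 12420) = -3852 - 1*12436 = -3852 - 12436 = -16288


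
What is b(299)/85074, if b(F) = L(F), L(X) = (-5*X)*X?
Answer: -447005/85074 ≈ -5.2543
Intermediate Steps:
L(X) = -5*X**2
b(F) = -5*F**2
b(299)/85074 = -5*299**2/85074 = -5*89401*(1/85074) = -447005*1/85074 = -447005/85074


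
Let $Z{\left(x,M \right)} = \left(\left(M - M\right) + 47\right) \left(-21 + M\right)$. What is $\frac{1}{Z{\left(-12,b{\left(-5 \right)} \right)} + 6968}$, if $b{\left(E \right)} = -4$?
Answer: $\frac{1}{5793} \approx 0.00017262$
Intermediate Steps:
$Z{\left(x,M \right)} = -987 + 47 M$ ($Z{\left(x,M \right)} = \left(0 + 47\right) \left(-21 + M\right) = 47 \left(-21 + M\right) = -987 + 47 M$)
$\frac{1}{Z{\left(-12,b{\left(-5 \right)} \right)} + 6968} = \frac{1}{\left(-987 + 47 \left(-4\right)\right) + 6968} = \frac{1}{\left(-987 - 188\right) + 6968} = \frac{1}{-1175 + 6968} = \frac{1}{5793}$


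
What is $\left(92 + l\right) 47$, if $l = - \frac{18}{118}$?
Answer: $\frac{254693}{59} \approx 4316.8$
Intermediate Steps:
$l = - \frac{9}{59}$ ($l = \left(-18\right) \frac{1}{118} = - \frac{9}{59} \approx -0.15254$)
$\left(92 + l\right) 47 = \left(92 - \frac{9}{59}\right) 47 = \frac{5419}{59} \cdot 47 = \frac{254693}{59}$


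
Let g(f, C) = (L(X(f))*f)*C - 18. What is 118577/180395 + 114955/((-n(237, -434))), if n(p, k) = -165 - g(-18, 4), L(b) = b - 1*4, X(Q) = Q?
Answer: 20942564012/312263745 ≈ 67.067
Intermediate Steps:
L(b) = -4 + b (L(b) = b - 4 = -4 + b)
g(f, C) = -18 + C*f*(-4 + f) (g(f, C) = ((-4 + f)*f)*C - 18 = (f*(-4 + f))*C - 18 = C*f*(-4 + f) - 18 = -18 + C*f*(-4 + f))
n(p, k) = -1731 (n(p, k) = -165 - (-18 + 4*(-18)*(-4 - 18)) = -165 - (-18 + 4*(-18)*(-22)) = -165 - (-18 + 1584) = -165 - 1*1566 = -165 - 1566 = -1731)
118577/180395 + 114955/((-n(237, -434))) = 118577/180395 + 114955/((-1*(-1731))) = 118577*(1/180395) + 114955/1731 = 118577/180395 + 114955*(1/1731) = 118577/180395 + 114955/1731 = 20942564012/312263745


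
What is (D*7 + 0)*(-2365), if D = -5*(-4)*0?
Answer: 0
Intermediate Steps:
D = 0 (D = 20*0 = 0)
(D*7 + 0)*(-2365) = (0*7 + 0)*(-2365) = (0 + 0)*(-2365) = 0*(-2365) = 0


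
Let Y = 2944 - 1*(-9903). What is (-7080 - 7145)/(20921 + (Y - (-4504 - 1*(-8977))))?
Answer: -2845/5859 ≈ -0.48558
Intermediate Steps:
Y = 12847 (Y = 2944 + 9903 = 12847)
(-7080 - 7145)/(20921 + (Y - (-4504 - 1*(-8977)))) = (-7080 - 7145)/(20921 + (12847 - (-4504 - 1*(-8977)))) = -14225/(20921 + (12847 - (-4504 + 8977))) = -14225/(20921 + (12847 - 1*4473)) = -14225/(20921 + (12847 - 4473)) = -14225/(20921 + 8374) = -14225/29295 = -14225*1/29295 = -2845/5859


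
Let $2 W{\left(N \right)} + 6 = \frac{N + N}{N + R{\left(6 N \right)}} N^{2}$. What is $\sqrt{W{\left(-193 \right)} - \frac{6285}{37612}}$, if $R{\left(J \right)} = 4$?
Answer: $\frac{\sqrt{53388525082935945}}{1184778} \approx 195.02$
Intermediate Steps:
$W{\left(N \right)} = -3 + \frac{N^{3}}{4 + N}$ ($W{\left(N \right)} = -3 + \frac{\frac{N + N}{N + 4} N^{2}}{2} = -3 + \frac{\frac{2 N}{4 + N} N^{2}}{2} = -3 + \frac{2 N^{3} \frac{1}{4 + N}}{2} = -3 + \frac{N^{3}}{4 + N}$)
$\sqrt{W{\left(-193 \right)} - \frac{6285}{37612}} = \sqrt{\frac{-12 + \left(-193\right)^{3} - -579}{4 - 193} - \frac{6285}{37612}} = \sqrt{\frac{-12 - 7189057 + 579}{-189} - \frac{6285}{37612}} = \sqrt{\left(- \frac{1}{189}\right) \left(-7188490\right) - \frac{6285}{37612}} = \sqrt{\frac{7188490}{189} - \frac{6285}{37612}} = \sqrt{\frac{270372298015}{7108668}} = \frac{\sqrt{53388525082935945}}{1184778}$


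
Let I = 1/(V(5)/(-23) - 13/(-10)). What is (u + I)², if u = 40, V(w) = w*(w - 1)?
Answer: 17556100/9801 ≈ 1791.3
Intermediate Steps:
V(w) = w*(-1 + w)
I = 230/99 (I = 1/((5*(-1 + 5))/(-23) - 13/(-10)) = 1/((5*4)*(-1/23) - 13*(-⅒)) = 1/(20*(-1/23) + 13/10) = 1/(-20/23 + 13/10) = 1/(99/230) = 230/99 ≈ 2.3232)
(u + I)² = (40 + 230/99)² = (4190/99)² = 17556100/9801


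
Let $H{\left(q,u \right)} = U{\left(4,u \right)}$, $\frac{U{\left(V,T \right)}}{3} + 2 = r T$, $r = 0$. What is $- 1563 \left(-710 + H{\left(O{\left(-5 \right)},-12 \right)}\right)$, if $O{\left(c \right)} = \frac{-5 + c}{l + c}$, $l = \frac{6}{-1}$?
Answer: $1119108$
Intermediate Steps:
$l = -6$ ($l = 6 \left(-1\right) = -6$)
$O{\left(c \right)} = \frac{-5 + c}{-6 + c}$
$U{\left(V,T \right)} = -6$ ($U{\left(V,T \right)} = -6 + 3 \cdot 0 T = -6 + 3 \cdot 0 = -6 + 0 = -6$)
$H{\left(q,u \right)} = -6$
$- 1563 \left(-710 + H{\left(O{\left(-5 \right)},-12 \right)}\right) = - 1563 \left(-710 - 6\right) = \left(-1563\right) \left(-716\right) = 1119108$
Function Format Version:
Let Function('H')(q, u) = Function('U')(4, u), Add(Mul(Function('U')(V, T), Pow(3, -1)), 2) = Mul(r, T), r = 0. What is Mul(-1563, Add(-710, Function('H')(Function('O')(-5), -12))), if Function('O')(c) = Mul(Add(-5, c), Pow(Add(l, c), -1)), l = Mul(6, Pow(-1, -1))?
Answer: 1119108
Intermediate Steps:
l = -6 (l = Mul(6, -1) = -6)
Function('O')(c) = Mul(Pow(Add(-6, c), -1), Add(-5, c)) (Function('O')(c) = Mul(Add(-5, c), Pow(Add(-6, c), -1)) = Mul(Pow(Add(-6, c), -1), Add(-5, c)))
Function('U')(V, T) = -6 (Function('U')(V, T) = Add(-6, Mul(3, Mul(0, T))) = Add(-6, Mul(3, 0)) = Add(-6, 0) = -6)
Function('H')(q, u) = -6
Mul(-1563, Add(-710, Function('H')(Function('O')(-5), -12))) = Mul(-1563, Add(-710, -6)) = Mul(-1563, -716) = 1119108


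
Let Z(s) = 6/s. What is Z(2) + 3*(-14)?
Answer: -39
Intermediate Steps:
Z(2) + 3*(-14) = 6/2 + 3*(-14) = 6*(1/2) - 42 = 3 - 42 = -39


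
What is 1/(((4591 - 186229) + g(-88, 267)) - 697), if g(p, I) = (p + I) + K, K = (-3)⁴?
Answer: -1/182075 ≈ -5.4922e-6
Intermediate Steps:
K = 81
g(p, I) = 81 + I + p (g(p, I) = (p + I) + 81 = (I + p) + 81 = 81 + I + p)
1/(((4591 - 186229) + g(-88, 267)) - 697) = 1/(((4591 - 186229) + (81 + 267 - 88)) - 697) = 1/((-181638 + 260) - 697) = 1/(-181378 - 697) = 1/(-182075) = -1/182075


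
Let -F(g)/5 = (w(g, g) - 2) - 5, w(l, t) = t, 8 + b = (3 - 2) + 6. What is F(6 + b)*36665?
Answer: 366650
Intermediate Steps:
b = -1 (b = -8 + ((3 - 2) + 6) = -8 + (1 + 6) = -8 + 7 = -1)
F(g) = 35 - 5*g (F(g) = -5*((g - 2) - 5) = -5*((-2 + g) - 5) = -5*(-7 + g) = 35 - 5*g)
F(6 + b)*36665 = (35 - 5*(6 - 1))*36665 = (35 - 5*5)*36665 = (35 - 25)*36665 = 10*36665 = 366650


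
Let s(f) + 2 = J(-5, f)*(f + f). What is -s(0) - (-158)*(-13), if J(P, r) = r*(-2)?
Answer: -2052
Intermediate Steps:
J(P, r) = -2*r
s(f) = -2 - 4*f² (s(f) = -2 + (-2*f)*(f + f) = -2 + (-2*f)*(2*f) = -2 - 4*f²)
-s(0) - (-158)*(-13) = -(-2 - 4*0²) - (-158)*(-13) = -(-2 - 4*0) - 158*13 = -(-2 + 0) - 2054 = -1*(-2) - 2054 = 2 - 2054 = -2052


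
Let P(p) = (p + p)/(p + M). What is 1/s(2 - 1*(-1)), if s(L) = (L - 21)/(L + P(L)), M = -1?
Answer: -⅓ ≈ -0.33333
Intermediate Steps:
P(p) = 2*p/(-1 + p) (P(p) = (p + p)/(p - 1) = (2*p)/(-1 + p) = 2*p/(-1 + p))
s(L) = (-21 + L)/(L + 2*L/(-1 + L)) (s(L) = (L - 21)/(L + 2*L/(-1 + L)) = (-21 + L)/(L + 2*L/(-1 + L)))
1/s(2 - 1*(-1)) = 1/((-1 + (2 - 1*(-1)))*(-21 + (2 - 1*(-1)))/((2 - 1*(-1))*(1 + (2 - 1*(-1))))) = 1/((-1 + (2 + 1))*(-21 + (2 + 1))/((2 + 1)*(1 + (2 + 1)))) = 1/((-1 + 3)*(-21 + 3)/(3*(1 + 3))) = 1/((⅓)*2*(-18)/4) = 1/((⅓)*(¼)*2*(-18)) = 1/(-3) = -⅓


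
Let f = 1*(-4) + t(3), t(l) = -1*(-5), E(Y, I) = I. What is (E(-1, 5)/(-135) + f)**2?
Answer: 676/729 ≈ 0.92730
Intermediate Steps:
t(l) = 5
f = 1 (f = 1*(-4) + 5 = -4 + 5 = 1)
(E(-1, 5)/(-135) + f)**2 = (5/(-135) + 1)**2 = (5*(-1/135) + 1)**2 = (-1/27 + 1)**2 = (26/27)**2 = 676/729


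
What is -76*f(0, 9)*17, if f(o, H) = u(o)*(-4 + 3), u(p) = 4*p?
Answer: 0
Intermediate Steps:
f(o, H) = -4*o (f(o, H) = (4*o)*(-4 + 3) = (4*o)*(-1) = -4*o)
-76*f(0, 9)*17 = -(-304)*0*17 = -76*0*17 = 0*17 = 0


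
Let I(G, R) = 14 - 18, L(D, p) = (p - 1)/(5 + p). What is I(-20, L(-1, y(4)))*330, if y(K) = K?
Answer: -1320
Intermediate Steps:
L(D, p) = (-1 + p)/(5 + p)
I(G, R) = -4
I(-20, L(-1, y(4)))*330 = -4*330 = -1320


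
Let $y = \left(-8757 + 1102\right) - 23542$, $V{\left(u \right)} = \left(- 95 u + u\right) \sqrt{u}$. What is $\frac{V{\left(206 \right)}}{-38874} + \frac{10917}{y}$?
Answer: $- \frac{3639}{10399} + \frac{9682 \sqrt{206}}{19437} \approx 6.7995$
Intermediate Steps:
$V{\left(u \right)} = - 94 u^{\frac{3}{2}}$ ($V{\left(u \right)} = - 94 u \sqrt{u} = - 94 u^{\frac{3}{2}}$)
$y = -31197$ ($y = -7655 - 23542 = -31197$)
$\frac{V{\left(206 \right)}}{-38874} + \frac{10917}{y} = \frac{\left(-94\right) 206^{\frac{3}{2}}}{-38874} + \frac{10917}{-31197} = - 94 \cdot 206 \sqrt{206} \left(- \frac{1}{38874}\right) + 10917 \left(- \frac{1}{31197}\right) = - 19364 \sqrt{206} \left(- \frac{1}{38874}\right) - \frac{3639}{10399} = \frac{9682 \sqrt{206}}{19437} - \frac{3639}{10399} = - \frac{3639}{10399} + \frac{9682 \sqrt{206}}{19437}$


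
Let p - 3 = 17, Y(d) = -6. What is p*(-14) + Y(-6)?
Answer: -286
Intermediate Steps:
p = 20 (p = 3 + 17 = 20)
p*(-14) + Y(-6) = 20*(-14) - 6 = -280 - 6 = -286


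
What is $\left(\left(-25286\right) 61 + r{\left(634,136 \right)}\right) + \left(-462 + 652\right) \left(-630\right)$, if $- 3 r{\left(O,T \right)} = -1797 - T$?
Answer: $- \frac{4984505}{3} \approx -1.6615 \cdot 10^{6}$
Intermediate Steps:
$r{\left(O,T \right)} = 599 + \frac{T}{3}$ ($r{\left(O,T \right)} = - \frac{-1797 - T}{3} = 599 + \frac{T}{3}$)
$\left(\left(-25286\right) 61 + r{\left(634,136 \right)}\right) + \left(-462 + 652\right) \left(-630\right) = \left(\left(-25286\right) 61 + \left(599 + \frac{1}{3} \cdot 136\right)\right) + \left(-462 + 652\right) \left(-630\right) = \left(-1542446 + \left(599 + \frac{136}{3}\right)\right) + 190 \left(-630\right) = \left(-1542446 + \frac{1933}{3}\right) - 119700 = - \frac{4625405}{3} - 119700 = - \frac{4984505}{3}$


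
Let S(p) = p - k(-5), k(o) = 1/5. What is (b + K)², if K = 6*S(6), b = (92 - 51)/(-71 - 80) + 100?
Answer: 10316261761/570025 ≈ 18098.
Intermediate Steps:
k(o) = ⅕
b = 15059/151 (b = 41/(-151) + 100 = 41*(-1/151) + 100 = -41/151 + 100 = 15059/151 ≈ 99.729)
S(p) = -⅕ + p (S(p) = p - 1*⅕ = p - ⅕ = -⅕ + p)
K = 174/5 (K = 6*(-⅕ + 6) = 6*(29/5) = 174/5 ≈ 34.800)
(b + K)² = (15059/151 + 174/5)² = (101569/755)² = 10316261761/570025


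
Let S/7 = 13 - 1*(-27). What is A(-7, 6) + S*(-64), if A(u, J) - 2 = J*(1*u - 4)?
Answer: -17984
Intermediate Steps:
S = 280 (S = 7*(13 - 1*(-27)) = 7*(13 + 27) = 7*40 = 280)
A(u, J) = 2 + J*(-4 + u) (A(u, J) = 2 + J*(1*u - 4) = 2 + J*(u - 4) = 2 + J*(-4 + u))
A(-7, 6) + S*(-64) = (2 - 4*6 + 6*(-7)) + 280*(-64) = (2 - 24 - 42) - 17920 = -64 - 17920 = -17984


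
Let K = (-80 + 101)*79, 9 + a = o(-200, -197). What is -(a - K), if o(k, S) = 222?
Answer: 1446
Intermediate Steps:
a = 213 (a = -9 + 222 = 213)
K = 1659 (K = 21*79 = 1659)
-(a - K) = -(213 - 1*1659) = -(213 - 1659) = -1*(-1446) = 1446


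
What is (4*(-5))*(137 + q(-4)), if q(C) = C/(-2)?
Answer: -2780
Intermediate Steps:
q(C) = -C/2 (q(C) = C*(-½) = -C/2)
(4*(-5))*(137 + q(-4)) = (4*(-5))*(137 - ½*(-4)) = -20*(137 + 2) = -20*139 = -2780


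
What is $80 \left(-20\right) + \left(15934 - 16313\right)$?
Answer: $-1979$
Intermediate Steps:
$80 \left(-20\right) + \left(15934 - 16313\right) = -1600 + \left(15934 - 16313\right) = -1600 - 379 = -1979$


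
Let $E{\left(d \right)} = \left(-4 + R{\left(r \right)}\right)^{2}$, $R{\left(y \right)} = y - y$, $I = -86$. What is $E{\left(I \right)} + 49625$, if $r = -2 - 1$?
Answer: $49641$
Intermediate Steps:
$r = -3$
$R{\left(y \right)} = 0$
$E{\left(d \right)} = 16$ ($E{\left(d \right)} = \left(-4 + 0\right)^{2} = \left(-4\right)^{2} = 16$)
$E{\left(I \right)} + 49625 = 16 + 49625 = 49641$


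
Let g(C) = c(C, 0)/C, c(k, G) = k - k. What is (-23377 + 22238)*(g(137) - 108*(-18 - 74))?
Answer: -11317104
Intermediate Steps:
c(k, G) = 0
g(C) = 0 (g(C) = 0/C = 0)
(-23377 + 22238)*(g(137) - 108*(-18 - 74)) = (-23377 + 22238)*(0 - 108*(-18 - 74)) = -1139*(0 - 108*(-92)) = -1139*(0 + 9936) = -1139*9936 = -11317104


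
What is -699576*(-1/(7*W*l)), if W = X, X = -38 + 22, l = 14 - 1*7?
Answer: -87447/98 ≈ -892.32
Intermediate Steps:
l = 7 (l = 14 - 7 = 7)
X = -16
W = -16
-699576*(-1/(7*W*l)) = -699576/(-16*7*(-7)) = -699576/((-112*(-7))) = -699576/784 = -699576*1/784 = -87447/98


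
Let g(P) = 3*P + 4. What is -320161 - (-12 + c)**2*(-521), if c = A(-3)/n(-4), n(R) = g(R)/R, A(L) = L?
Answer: -900835/4 ≈ -2.2521e+5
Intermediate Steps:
g(P) = 4 + 3*P
n(R) = (4 + 3*R)/R
c = -3/2 (c = -3/(3 + 4/(-4)) = -3/(3 + 4*(-1/4)) = -3/(3 - 1) = -3/2 ≈ -1.5000)
-320161 - (-12 + c)**2*(-521) = -320161 - (-12 - 3/2)**2*(-521) = -320161 - (-27/2)**2*(-521) = -320161 - 729*(-521)/4 = -320161 - 1*(-379809/4) = -320161 + 379809/4 = -900835/4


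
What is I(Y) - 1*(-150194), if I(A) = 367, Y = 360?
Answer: 150561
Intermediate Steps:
I(Y) - 1*(-150194) = 367 - 1*(-150194) = 367 + 150194 = 150561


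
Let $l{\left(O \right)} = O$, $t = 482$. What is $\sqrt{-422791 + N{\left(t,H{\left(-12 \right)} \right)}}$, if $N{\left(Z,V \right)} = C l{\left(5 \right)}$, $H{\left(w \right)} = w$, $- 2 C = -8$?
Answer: $i \sqrt{422771} \approx 650.21 i$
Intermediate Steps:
$C = 4$ ($C = \left(- \frac{1}{2}\right) \left(-8\right) = 4$)
$N{\left(Z,V \right)} = 20$ ($N{\left(Z,V \right)} = 4 \cdot 5 = 20$)
$\sqrt{-422791 + N{\left(t,H{\left(-12 \right)} \right)}} = \sqrt{-422791 + 20} = \sqrt{-422771} = i \sqrt{422771}$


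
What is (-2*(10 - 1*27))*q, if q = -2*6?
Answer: -408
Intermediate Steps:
q = -12
(-2*(10 - 1*27))*q = -2*(10 - 1*27)*(-12) = -2*(10 - 27)*(-12) = -2*(-17)*(-12) = 34*(-12) = -408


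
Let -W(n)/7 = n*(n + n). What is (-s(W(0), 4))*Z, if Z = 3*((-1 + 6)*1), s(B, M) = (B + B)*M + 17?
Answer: -255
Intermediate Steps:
W(n) = -14*n**2 (W(n) = -7*n*(n + n) = -7*n*2*n = -14*n**2)
s(B, M) = 17 + 2*B*M (s(B, M) = (2*B)*M + 17 = 2*B*M + 17 = 17 + 2*B*M)
Z = 15 (Z = 3*(5*1) = 3*5 = 15)
(-s(W(0), 4))*Z = -(17 + 2*(-14*0**2)*4)*15 = -(17 + 2*(-14*0)*4)*15 = -(17 + 2*0*4)*15 = -(17 + 0)*15 = -1*17*15 = -17*15 = -255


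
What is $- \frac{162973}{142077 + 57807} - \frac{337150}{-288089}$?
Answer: $\frac{20440162003}{57584381676} \approx 0.35496$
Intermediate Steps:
$- \frac{162973}{142077 + 57807} - \frac{337150}{-288089} = - \frac{162973}{199884} - - \frac{337150}{288089} = \left(-162973\right) \frac{1}{199884} + \frac{337150}{288089} = - \frac{162973}{199884} + \frac{337150}{288089} = \frac{20440162003}{57584381676}$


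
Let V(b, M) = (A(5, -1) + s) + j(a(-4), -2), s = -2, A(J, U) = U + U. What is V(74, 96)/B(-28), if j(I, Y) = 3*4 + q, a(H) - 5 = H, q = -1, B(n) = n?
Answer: -¼ ≈ -0.25000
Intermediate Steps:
A(J, U) = 2*U
a(H) = 5 + H
j(I, Y) = 11 (j(I, Y) = 3*4 - 1 = 12 - 1 = 11)
V(b, M) = 7 (V(b, M) = (2*(-1) - 2) + 11 = (-2 - 2) + 11 = -4 + 11 = 7)
V(74, 96)/B(-28) = 7/(-28) = 7*(-1/28) = -¼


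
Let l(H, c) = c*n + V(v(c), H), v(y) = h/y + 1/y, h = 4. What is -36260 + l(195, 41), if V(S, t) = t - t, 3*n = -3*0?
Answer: -36260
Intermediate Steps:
v(y) = 5/y (v(y) = 4/y + 1/y = 5/y)
n = 0 (n = (-3*0)/3 = (⅓)*0 = 0)
V(S, t) = 0
l(H, c) = 0 (l(H, c) = c*0 + 0 = 0 + 0 = 0)
-36260 + l(195, 41) = -36260 + 0 = -36260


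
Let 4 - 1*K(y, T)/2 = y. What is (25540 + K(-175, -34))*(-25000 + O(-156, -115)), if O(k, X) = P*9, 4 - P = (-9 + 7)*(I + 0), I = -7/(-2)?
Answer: -644886098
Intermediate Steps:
K(y, T) = 8 - 2*y
I = 7/2 (I = -7*(-½) = 7/2 ≈ 3.5000)
P = 11 (P = 4 - (-9 + 7)*(7/2 + 0) = 4 - (-2)*7/2 = 4 - 1*(-7) = 4 + 7 = 11)
O(k, X) = 99 (O(k, X) = 11*9 = 99)
(25540 + K(-175, -34))*(-25000 + O(-156, -115)) = (25540 + (8 - 2*(-175)))*(-25000 + 99) = (25540 + (8 + 350))*(-24901) = (25540 + 358)*(-24901) = 25898*(-24901) = -644886098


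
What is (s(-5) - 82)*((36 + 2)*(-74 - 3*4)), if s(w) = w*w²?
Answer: 676476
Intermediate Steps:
s(w) = w³
(s(-5) - 82)*((36 + 2)*(-74 - 3*4)) = ((-5)³ - 82)*((36 + 2)*(-74 - 3*4)) = (-125 - 82)*(38*(-74 - 12)) = -7866*(-86) = -207*(-3268) = 676476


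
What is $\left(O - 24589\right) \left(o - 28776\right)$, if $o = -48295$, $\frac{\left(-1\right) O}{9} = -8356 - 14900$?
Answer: $-14236169765$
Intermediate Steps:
$O = 209304$ ($O = - 9 \left(-8356 - 14900\right) = \left(-9\right) \left(-23256\right) = 209304$)
$\left(O - 24589\right) \left(o - 28776\right) = \left(209304 - 24589\right) \left(-48295 - 28776\right) = 184715 \left(-77071\right) = -14236169765$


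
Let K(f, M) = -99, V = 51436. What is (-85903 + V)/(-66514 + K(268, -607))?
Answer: 34467/66613 ≈ 0.51742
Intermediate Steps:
(-85903 + V)/(-66514 + K(268, -607)) = (-85903 + 51436)/(-66514 - 99) = -34467/(-66613) = -34467*(-1/66613) = 34467/66613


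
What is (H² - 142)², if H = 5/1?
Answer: 13689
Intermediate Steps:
H = 5 (H = 5*1 = 5)
(H² - 142)² = (5² - 142)² = (25 - 142)² = (-117)² = 13689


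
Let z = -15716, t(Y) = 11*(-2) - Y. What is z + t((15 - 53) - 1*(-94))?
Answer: -15794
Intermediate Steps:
t(Y) = -22 - Y
z + t((15 - 53) - 1*(-94)) = -15716 + (-22 - ((15 - 53) - 1*(-94))) = -15716 + (-22 - (-38 + 94)) = -15716 + (-22 - 1*56) = -15716 + (-22 - 56) = -15716 - 78 = -15794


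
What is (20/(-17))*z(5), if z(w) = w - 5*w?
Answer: 400/17 ≈ 23.529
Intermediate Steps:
z(w) = -4*w
(20/(-17))*z(5) = (20/(-17))*(-4*5) = (20*(-1/17))*(-20) = -20/17*(-20) = 400/17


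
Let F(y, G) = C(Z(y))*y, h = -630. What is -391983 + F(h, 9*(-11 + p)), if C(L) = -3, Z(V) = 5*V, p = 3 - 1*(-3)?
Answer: -390093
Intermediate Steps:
p = 6 (p = 3 + 3 = 6)
F(y, G) = -3*y
-391983 + F(h, 9*(-11 + p)) = -391983 - 3*(-630) = -391983 + 1890 = -390093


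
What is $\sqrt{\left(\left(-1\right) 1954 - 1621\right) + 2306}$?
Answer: $3 i \sqrt{141} \approx 35.623 i$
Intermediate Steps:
$\sqrt{\left(\left(-1\right) 1954 - 1621\right) + 2306} = \sqrt{\left(-1954 - 1621\right) + 2306} = \sqrt{-3575 + 2306} = \sqrt{-1269} = 3 i \sqrt{141}$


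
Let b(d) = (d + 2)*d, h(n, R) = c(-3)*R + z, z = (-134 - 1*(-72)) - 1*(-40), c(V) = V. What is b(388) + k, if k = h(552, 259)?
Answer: 150521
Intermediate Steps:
z = -22 (z = (-134 + 72) + 40 = -62 + 40 = -22)
h(n, R) = -22 - 3*R (h(n, R) = -3*R - 22 = -22 - 3*R)
b(d) = d*(2 + d) (b(d) = (2 + d)*d = d*(2 + d))
k = -799 (k = -22 - 3*259 = -22 - 777 = -799)
b(388) + k = 388*(2 + 388) - 799 = 388*390 - 799 = 151320 - 799 = 150521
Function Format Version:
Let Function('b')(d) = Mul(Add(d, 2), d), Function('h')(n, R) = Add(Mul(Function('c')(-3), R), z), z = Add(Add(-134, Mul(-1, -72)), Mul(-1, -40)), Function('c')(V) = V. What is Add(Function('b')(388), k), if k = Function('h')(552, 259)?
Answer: 150521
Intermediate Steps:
z = -22 (z = Add(Add(-134, 72), 40) = Add(-62, 40) = -22)
Function('h')(n, R) = Add(-22, Mul(-3, R)) (Function('h')(n, R) = Add(Mul(-3, R), -22) = Add(-22, Mul(-3, R)))
Function('b')(d) = Mul(d, Add(2, d)) (Function('b')(d) = Mul(Add(2, d), d) = Mul(d, Add(2, d)))
k = -799 (k = Add(-22, Mul(-3, 259)) = Add(-22, -777) = -799)
Add(Function('b')(388), k) = Add(Mul(388, Add(2, 388)), -799) = Add(Mul(388, 390), -799) = Add(151320, -799) = 150521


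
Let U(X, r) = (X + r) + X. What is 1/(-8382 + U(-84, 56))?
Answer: -1/8494 ≈ -0.00011773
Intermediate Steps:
U(X, r) = r + 2*X
1/(-8382 + U(-84, 56)) = 1/(-8382 + (56 + 2*(-84))) = 1/(-8382 + (56 - 168)) = 1/(-8382 - 112) = 1/(-8494) = -1/8494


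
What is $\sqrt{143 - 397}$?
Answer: $i \sqrt{254} \approx 15.937 i$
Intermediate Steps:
$\sqrt{143 - 397} = \sqrt{-254} = i \sqrt{254}$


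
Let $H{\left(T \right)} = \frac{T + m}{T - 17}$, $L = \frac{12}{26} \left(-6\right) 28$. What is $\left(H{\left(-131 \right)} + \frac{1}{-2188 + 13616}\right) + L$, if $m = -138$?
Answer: $- \frac{208113639}{2748434} \approx -75.721$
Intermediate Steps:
$L = - \frac{1008}{13}$ ($L = 12 \cdot \frac{1}{26} \left(-6\right) 28 = \frac{6}{13} \left(-6\right) 28 = \left(- \frac{36}{13}\right) 28 = - \frac{1008}{13} \approx -77.538$)
$H{\left(T \right)} = \frac{-138 + T}{-17 + T}$ ($H{\left(T \right)} = \frac{T - 138}{T - 17} = \frac{-138 + T}{-17 + T}$)
$\left(H{\left(-131 \right)} + \frac{1}{-2188 + 13616}\right) + L = \left(\frac{-138 - 131}{-17 - 131} + \frac{1}{-2188 + 13616}\right) - \frac{1008}{13} = \left(\frac{1}{-148} \left(-269\right) + \frac{1}{11428}\right) - \frac{1008}{13} = \left(\left(- \frac{1}{148}\right) \left(-269\right) + \frac{1}{11428}\right) - \frac{1008}{13} = \left(\frac{269}{148} + \frac{1}{11428}\right) - \frac{1008}{13} = \frac{384285}{211418} - \frac{1008}{13} = - \frac{208113639}{2748434}$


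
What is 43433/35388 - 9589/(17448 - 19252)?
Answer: 52211083/7979994 ≈ 6.5427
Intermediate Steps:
43433/35388 - 9589/(17448 - 19252) = 43433*(1/35388) - 9589/(-1804) = 43433/35388 - 9589*(-1/1804) = 43433/35388 + 9589/1804 = 52211083/7979994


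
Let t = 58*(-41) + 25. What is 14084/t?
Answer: -14084/2353 ≈ -5.9855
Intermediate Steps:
t = -2353 (t = -2378 + 25 = -2353)
14084/t = 14084/(-2353) = 14084*(-1/2353) = -14084/2353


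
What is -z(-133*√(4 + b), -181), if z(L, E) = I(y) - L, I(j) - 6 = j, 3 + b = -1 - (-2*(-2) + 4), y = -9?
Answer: 3 - 266*I*√2 ≈ 3.0 - 376.18*I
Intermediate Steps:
b = -12 (b = -3 + (-1 - (-2*(-2) + 4)) = -3 + (-1 - (4 + 4)) = -3 + (-1 - 1*8) = -3 + (-1 - 8) = -3 - 9 = -12)
I(j) = 6 + j
z(L, E) = -3 - L (z(L, E) = (6 - 9) - L = -3 - L)
-z(-133*√(4 + b), -181) = -(-3 - (-133)*√(4 - 12)) = -(-3 - (-133)*√(-8)) = -(-3 - (-133)*2*I*√2) = -(-3 - (-266)*I*√2) = -(-3 + 266*I*√2) = 3 - 266*I*√2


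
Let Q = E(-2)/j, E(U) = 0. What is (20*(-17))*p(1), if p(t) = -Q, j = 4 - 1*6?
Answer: 0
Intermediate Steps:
j = -2 (j = 4 - 6 = -2)
Q = 0 (Q = 0/(-2) = 0*(-1/2) = 0)
p(t) = 0 (p(t) = -1*0 = 0)
(20*(-17))*p(1) = (20*(-17))*0 = -340*0 = 0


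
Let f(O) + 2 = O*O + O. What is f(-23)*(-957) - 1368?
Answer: -483696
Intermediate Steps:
f(O) = -2 + O + O² (f(O) = -2 + (O*O + O) = -2 + (O² + O) = -2 + (O + O²) = -2 + O + O²)
f(-23)*(-957) - 1368 = (-2 - 23 + (-23)²)*(-957) - 1368 = (-2 - 23 + 529)*(-957) - 1368 = 504*(-957) - 1368 = -482328 - 1368 = -483696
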